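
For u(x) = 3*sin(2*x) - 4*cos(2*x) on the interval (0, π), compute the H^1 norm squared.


||u||_{H^1(0,π)}^2 = 125*π/2

u'(x) = 8*sin(2*x) + 6*cos(2*x).
Expand u² and (u')² and integrate term by term on (0, π), using: for integers n ≥ 1, ∫_0^π sin²(nx) dx = ∫_0^π cos²(nx) dx = π/2; for n ≠ n', ∫_0^π sin(nx)sin(n'x) dx = ∫_0^π cos(nx)cos(n'x) dx = 0; and by product-to-sum, ∫_0^π sin(nx)cos(n'x) dx = ½∫_0^π [sin((n+n')x) + sin((n−n')x)] dx, which is 0 when n+n' is even and 2n/(n²−n'²) when n+n' is odd (it need not vanish on (0, π)).
  u² squared terms: (-4)²·∫cos(2x)² dx = 16·π/2 = 8*π;  (3)²·∫sin(2x)² dx = 9·π/2 = 9*π/2.
  u² cross terms: 2·(-4)·(3)·∫cos(2x)·sin(2x) dx = -24·(0) = 0.
  So ∫_0^π u² dx = 8*π + 9*π/2 + 0 = 25*π/2.
  (u')² squared terms: (6)²·∫cos(2x)² dx = 36·π/2 = 18*π;  (8)²·∫sin(2x)² dx = 64·π/2 = 32*π.
  (u')² cross terms: 2·(6)·(8)·∫cos(2x)·sin(2x) dx = 96·(0) = 0.
  So ∫_0^π (u')² dx = 18*π + 32*π + 0 = 50*π.
||u||_{H^1}^2 = (25*π/2) + (50*π) = 125*π/2.


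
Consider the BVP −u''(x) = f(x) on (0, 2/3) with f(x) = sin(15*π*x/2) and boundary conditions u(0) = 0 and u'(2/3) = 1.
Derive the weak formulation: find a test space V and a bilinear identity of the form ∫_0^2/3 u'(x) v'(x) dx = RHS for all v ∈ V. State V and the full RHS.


V = {v ∈ H^1(0, 2/3) : v(0) = 0} (test functions vanish at x = 0 where u is specified); weak form: ∫_0^2/3 u'v' dx = ∫_0^2/3 (sin(15*π*x/2)) v dx + v(2/3) for all v ∈ V.

Multiply both sides by a test function v and integrate from 0 to 2/3:
  ∫_0^2/3 −u''(x) v(x) dx = ∫_0^2/3 f(x) v(x) dx.
Integrate the LHS by parts once:
  ∫_0^2/3 −u'' v dx = −[u'(x) v(x)]_0^2/3 + ∫_0^2/3 u'(x) v'(x) dx.
Thus ∫_0^2/3 u'(x) v'(x) dx = ∫_0^2/3 f(x) v(x) dx + [u'(x) v(x)]_0^2/3.
Choose V so that boundary terms are either known or forced to vanish.
Mixed BC: u(0) = 0 (Dirichlet) and u'(2/3) = 1 (Neumann). Define V = {v ∈ H^1(0, 2/3) : v(0) = 0}. Then [u' v]_0^2/3 = u'(2/3)·v(2/3) − u'(0)·0 = v(2/3).
Weak formulation: find u (satisfying any essential BC) such that ∫_0^2/3 u'(x) v'(x) dx = ∫_0^2/3 f v dx + v(2/3) for all v ∈ V (Dirichlet at 0 absorbed into V; Neumann datum at x = 2/3 contributes the boundary term).
Substituting f(x) = sin(15*π*x/2), the right-hand side is ∫_0^2/3 (sin(15*π*x/2)) v dx + v(2/3).


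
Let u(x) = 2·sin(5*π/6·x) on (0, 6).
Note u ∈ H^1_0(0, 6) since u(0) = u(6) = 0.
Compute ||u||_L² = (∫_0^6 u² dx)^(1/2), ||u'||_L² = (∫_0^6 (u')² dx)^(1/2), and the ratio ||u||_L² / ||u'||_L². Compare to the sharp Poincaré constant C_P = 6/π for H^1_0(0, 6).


||u||_L² / ||u'||_L² = 6/(5*π) < C_P = 6/π.

u(x) = 2·sin(5*π/6·x), so u'(x) = 5*π*cos(5*π*x/6)/3.
Writing u(x) = A·sin(kπx/L) with A = 2 and k = 5, use ∫_0^L sin²(kπx/L) dx = L/2 and ∫_0^L cos²(kπx/L) dx = L/2.
u² = 4·sin²(5*π/6·x) and (u')² = 25*π^2/9·cos²(5*π/6·x), and each of sin², cos² integrates to L/2 = 3 over (0, 6).
∫_0^6 u² dx = 12, so ||u||_L² = 2*sqrt(3).
∫_0^6 (u')² dx = 25*π^2/3, so ||u'||_L² = 5*sqrt(3)*π/3.
Ratio ||u||_L² / ||u'||_L² = 6/(5*π).
Sharp Poincaré constant on H^1_0(0, 6) is C_P = L/π = 6/π, achieved by sin(π/6·x).
This is the k = 5 harmonic; the ratio L/(kπ) is strictly less than C_P = L/π, consistent with the sharp inequality ||u||_L² ≤ C_P ||u'||_L².


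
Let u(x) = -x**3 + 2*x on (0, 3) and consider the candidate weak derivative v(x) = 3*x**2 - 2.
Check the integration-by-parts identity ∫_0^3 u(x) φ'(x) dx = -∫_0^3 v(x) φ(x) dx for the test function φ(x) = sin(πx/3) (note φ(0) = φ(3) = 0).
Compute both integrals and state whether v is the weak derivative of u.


LHS = -324/π^3 + 69/π, RHS = -69/π + 324/π^3. No, v is not the weak derivative of u.

u(x) = -x**3 + 2*x, classical derivative u'(x) = 2 - 3*x**2.
φ(x) = sin(πx/3), so φ'(x) = π*cos(π*x/3)/3.
Note φ(0) = φ(3) = 0, so the boundary term u·φ vanishes.
LHS = ∫_0^3 u(x) φ'(x) dx = ∫_0^3 (-π*x^3*cos(π*x/3)/3 + 2*π*x*cos(π*x/3)/3) dx. Term by term:
  ∫_0^3 -π*x^3*cos(π*x/3)/3 dx = -324/π^3 + 81/π;  ∫_0^3 2*π*x*cos(π*x/3)/3 dx = -12/π.
Sum: -324/π^3 + 81/π − 12/π = -324/π^3 + 69/π.
So LHS = -324/π^3 + 69/π.
∫_0^3 v(x) φ(x) dx = ∫_0^3 (3*x^2*sin(π*x/3) - 2*sin(π*x/3)) dx. Term by term:
  ∫_0^3 -2*sin(π*x/3) dx = -12/π;  ∫_0^3 3*x^2*sin(π*x/3) dx = -324/π^3 + 81/π.
Sum: -12/π + -324/π^3 + 81/π = -324/π^3 + 69/π.
So RHS = -∫_0^3 v(x) φ(x) dx = -69/π + 324/π^3.
LHS − RHS = -648/π^3 + 138/π ≠ 0, so the identity fails.
(For a valid weak derivative the identity must hold for EVERY test function, in particular this one. The failure shows v is NOT the weak derivative of u.)
Correct weak derivative would be u'(x) = 2 - 3*x**2.


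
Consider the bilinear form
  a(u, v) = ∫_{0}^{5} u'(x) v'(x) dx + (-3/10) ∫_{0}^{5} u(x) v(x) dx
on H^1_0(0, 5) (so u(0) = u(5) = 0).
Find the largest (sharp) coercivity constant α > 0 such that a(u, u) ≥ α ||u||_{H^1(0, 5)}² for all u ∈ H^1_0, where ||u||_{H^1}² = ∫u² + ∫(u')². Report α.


α = (-15/2 + π^2)/(π^2 + 25)

Coercivity of a(·,·) on H^1_0(0, 5) means a(u, u) ≥ α ||u||_{H^1}² for every u ∈ H^1_0.
The interval has length L = 5, and Poincaré/coercivity depend only on L. Here a(u, u) = ∫(u')² + (-3/10)·∫u².
Here c = -3/10 < 0 with |c| < (π/L)² = π^2/25, so coercivity still holds. The condition a(u,u) ≥ α||u||_{H^1}² reads (1−α)∫(u')² ≥ (α−c)∫u². Any admissible α is ≤ 1 (rapidly oscillating u have ∫u²/∫(u')² → 0), and α = 1 would force 0 ≥ (1−c)∫u², impossible since c < 1; so 1−α > 0. By the sharp Poincaré inequality on H^1_0 of an interval of length L, ∫(u')² ≥ (π/L)²∫u² with equality for the first sine mode sin(π(x−x₀)/L) (x₀ the left endpoint), so the inequality holds for all u iff (1−α)(π/L)² ≥ α − c, i.e. α ≤ ((π/L)² + c)/((π/L)² + 1) = (1 + c(L/π)²)/(1 + (L/π)²). (Direct route, valid since c ≤ 0: Poincaré gives c∫u² ≥ c(L/π)²∫(u')², so a(u,u) ≥ (1 + c(L/π)²)∫(u')², while ||u||_{H^1}² ≤ (1 + (L/π)²)∫(u')²; dividing yields the same α.) With (π/L)² = π^2/25 and c = -3/10, the largest admissible constant is α = ((π/L)² + c)/((π/L)² + 1).
Simplifying, α = (-15/2 + π^2)/(π^2 + 25).


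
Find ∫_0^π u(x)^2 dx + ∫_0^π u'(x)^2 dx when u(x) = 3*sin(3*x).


||u||_{H^1(0,π)}^2 = 45*π

u'(x) = 9*cos(3*x).
Expand u² and (u')² and integrate term by term on (0, π), using: for integers n ≥ 1, ∫_0^π sin²(nx) dx = ∫_0^π cos²(nx) dx = π/2; for n ≠ n', ∫_0^π sin(nx)sin(n'x) dx = ∫_0^π cos(nx)cos(n'x) dx = 0; and by product-to-sum, ∫_0^π sin(nx)cos(n'x) dx = ½∫_0^π [sin((n+n')x) + sin((n−n')x)] dx, which is 0 when n+n' is even and 2n/(n²−n'²) when n+n' is odd (it need not vanish on (0, π)).
  u² squared terms: (3)²·∫sin(3x)² dx = 9·π/2 = 9*π/2.
  So ∫_0^π u² dx = 9*π/2.
  (u')² squared terms: (9)²·∫cos(3x)² dx = 81·π/2 = 81*π/2.
  So ∫_0^π (u')² dx = 81*π/2.
||u||_{H^1}^2 = (9*π/2) + (81*π/2) = 45*π.


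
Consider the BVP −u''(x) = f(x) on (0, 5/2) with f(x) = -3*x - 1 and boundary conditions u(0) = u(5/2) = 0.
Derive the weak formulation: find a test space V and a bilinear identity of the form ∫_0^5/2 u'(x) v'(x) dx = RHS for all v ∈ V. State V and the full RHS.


V = H^1_0(0, 5/2) (so v(0) = v(5/2) = 0); weak form: ∫_0^5/2 u'v' dx = ∫_0^5/2 (-3*x - 1) v dx for all v ∈ V.

Multiply both sides by a test function v and integrate from 0 to 5/2:
  ∫_0^5/2 −u''(x) v(x) dx = ∫_0^5/2 f(x) v(x) dx.
Integrate the LHS by parts once:
  ∫_0^5/2 −u'' v dx = −[u'(x) v(x)]_0^5/2 + ∫_0^5/2 u'(x) v'(x) dx.
Thus ∫_0^5/2 u'(x) v'(x) dx = ∫_0^5/2 f(x) v(x) dx + [u'(x) v(x)]_0^5/2.
Choose V so that boundary terms are either known or forced to vanish.
u is Dirichlet: u(0) = u(5/2) = 0. Let V = H^1_0(0, 5/2); then v(0) = v(5/2) = 0, and [u' v]_0^5/2 = 0.
Weak formulation: find u (satisfying any essential BC) such that ∫_0^5/2 u'(x) v'(x) dx = ∫_0^5/2 f v dx for all v ∈ V.
Substituting f(x) = -3*x - 1, the right-hand side is ∫_0^5/2 (-3*x - 1) v dx.


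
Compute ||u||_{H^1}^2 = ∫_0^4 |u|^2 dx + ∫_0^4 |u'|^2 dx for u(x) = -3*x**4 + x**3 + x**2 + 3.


||u||_{H^1}^2 = 50450116/105

The H^1 norm (squared) on an interval (0, L) is
  ||u||_{H^1}^2 = ∫_0^L u(x)^2 dx + ∫_0^L u'(x)^2 dx.
Compute u'(x) = -12*x**3 + 3*x**2 + 2*x.
Then u(x)^2 = 9*x**8 - 6*x**7 - 5*x**6 + 2*x**5 - 17*x**4 + 6*x**3 + 6*x**2 + 9 and u'(x)^2 = 144*x**6 - 72*x**5 - 39*x**4 + 12*x**3 + 4*x**2.
Integrate each monomial from 0 to 4 using ∫_0^4 c·x^n dx = c·4^(n+1)/(n+1):
  ∫_0^4 u(x)^2 dx = ∫_0^4 (9*x^8 - 6*x^7 - 5*x^6 + 2*x^5 - 17*x^4 + 6*x^3 + 6*x^2 + 9) dx. Term by term:
    ∫_0^4 9*x^8 dx = 262144;  ∫_0^4 -6*x^7 dx = -49152;  ∫_0^4 -5*x^6 dx = -81920/7;
    ∫_0^4 2*x^5 dx = 4096/3;  ∫_0^4 -17*x^4 dx = -17408/5;  ∫_0^4 6*x^3 dx = 384;
    ∫_0^4 6*x^2 dx = 128;  ∫_0^4 9 dx = 36.
  Sum: 262144 − 49152 − 81920/7 + 4096/3 − 17408/5 + 384 + 128 + 36 = 20970692/105.
  ∫_0^4 u'(x)^2 dx = ∫_0^4 (144*x^6 - 72*x^5 - 39*x^4 + 12*x^3 + 4*x^2) dx. Term by term:
    ∫_0^4 144*x^6 dx = 2359296/7;  ∫_0^4 -72*x^5 dx = -49152;  ∫_0^4 -39*x^4 dx = -39936/5;
    ∫_0^4 12*x^3 dx = 768;  ∫_0^4 4*x^2 dx = 256/3.
  Sum: 2359296/7 − 49152 − 39936/5 + 768 + 256/3 = 29479424/105.
Adding: ||u||_{H^1}^2 = 20970692/105 + 29479424/105 = 50450116/105.


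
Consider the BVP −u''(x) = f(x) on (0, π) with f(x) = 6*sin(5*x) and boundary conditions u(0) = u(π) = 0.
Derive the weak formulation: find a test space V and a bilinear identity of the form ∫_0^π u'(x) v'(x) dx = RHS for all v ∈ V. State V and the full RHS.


V = H^1_0(0, π) (so v(0) = v(π) = 0); weak form: ∫_0^π u'v' dx = ∫_0^π (6*sin(5*x)) v dx for all v ∈ V.

Multiply both sides by a test function v and integrate from 0 to π:
  ∫_0^π −u''(x) v(x) dx = ∫_0^π f(x) v(x) dx.
Integrate the LHS by parts once:
  ∫_0^π −u'' v dx = −[u'(x) v(x)]_0^π + ∫_0^π u'(x) v'(x) dx.
Thus ∫_0^π u'(x) v'(x) dx = ∫_0^π f(x) v(x) dx + [u'(x) v(x)]_0^π.
Choose V so that boundary terms are either known or forced to vanish.
u is Dirichlet: u(0) = u(π) = 0. Let V = H^1_0(0, π); then v(0) = v(π) = 0, and [u' v]_0^π = 0.
Weak formulation: find u (satisfying any essential BC) such that ∫_0^π u'(x) v'(x) dx = ∫_0^π f v dx for all v ∈ V.
Substituting f(x) = 6*sin(5*x), the right-hand side is ∫_0^π (6*sin(5*x)) v dx.


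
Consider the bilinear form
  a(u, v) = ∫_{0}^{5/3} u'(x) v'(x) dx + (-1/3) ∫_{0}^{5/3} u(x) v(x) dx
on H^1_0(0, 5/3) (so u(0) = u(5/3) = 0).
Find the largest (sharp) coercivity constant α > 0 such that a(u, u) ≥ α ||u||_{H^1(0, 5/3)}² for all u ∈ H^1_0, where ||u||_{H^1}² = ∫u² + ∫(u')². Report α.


α = (-25 + 27*π^2)/(3*(25 + 9*π^2))

Coercivity of a(·,·) on H^1_0(0, 5/3) means a(u, u) ≥ α ||u||_{H^1}² for every u ∈ H^1_0.
The interval has length L = 5/3, and Poincaré/coercivity depend only on L. Here a(u, u) = ∫(u')² + (-1/3)·∫u².
Here c = -1/3 < 0 with |c| < (π/L)² = 9*π^2/25, so coercivity still holds. The condition a(u,u) ≥ α||u||_{H^1}² reads (1−α)∫(u')² ≥ (α−c)∫u². Any admissible α is ≤ 1 (rapidly oscillating u have ∫u²/∫(u')² → 0), and α = 1 would force 0 ≥ (1−c)∫u², impossible since c < 1; so 1−α > 0. By the sharp Poincaré inequality on H^1_0 of an interval of length L, ∫(u')² ≥ (π/L)²∫u² with equality for the first sine mode sin(π(x−x₀)/L) (x₀ the left endpoint), so the inequality holds for all u iff (1−α)(π/L)² ≥ α − c, i.e. α ≤ ((π/L)² + c)/((π/L)² + 1) = (1 + c(L/π)²)/(1 + (L/π)²). (Direct route, valid since c ≤ 0: Poincaré gives c∫u² ≥ c(L/π)²∫(u')², so a(u,u) ≥ (1 + c(L/π)²)∫(u')², while ||u||_{H^1}² ≤ (1 + (L/π)²)∫(u')²; dividing yields the same α.) With (π/L)² = 9*π^2/25 and c = -1/3, the largest admissible constant is α = ((π/L)² + c)/((π/L)² + 1).
Simplifying, α = (-25 + 27*π^2)/(3*(25 + 9*π^2)).


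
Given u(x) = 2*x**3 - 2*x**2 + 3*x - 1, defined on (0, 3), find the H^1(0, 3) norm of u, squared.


||u||_{H^1}^2 = 69612/35

The H^1 norm (squared) on an interval (0, L) is
  ||u||_{H^1}^2 = ∫_0^L u(x)^2 dx + ∫_0^L u'(x)^2 dx.
Compute u'(x) = 6*x**2 - 4*x + 3.
Then u(x)^2 = 4*x**6 - 8*x**5 + 16*x**4 - 16*x**3 + 13*x**2 - 6*x + 1 and u'(x)^2 = 36*x**4 - 48*x**3 + 52*x**2 - 24*x + 9.
Integrate each monomial from 0 to 3 using ∫_0^3 c·x^n dx = c·3^(n+1)/(n+1):
  ∫_0^3 u(x)^2 dx = ∫_0^3 (4*x^6 - 8*x^5 + 16*x^4 - 16*x^3 + 13*x^2 - 6*x + 1) dx. Term by term:
    ∫_0^3 4*x^6 dx = 8748/7;  ∫_0^3 -8*x^5 dx = -972;  ∫_0^3 16*x^4 dx = 3888/5;
    ∫_0^3 -16*x^3 dx = -324;  ∫_0^3 13*x^2 dx = 117;  ∫_0^3 -6*x dx = -27;
    ∫_0^3 1 dx = 3.
  Sum: 8748/7 − 972 + 3888/5 − 324 + 117 − 27 + 3 = 28851/35.
  ∫_0^3 u'(x)^2 dx = ∫_0^3 (36*x^4 - 48*x^3 + 52*x^2 - 24*x + 9) dx. Term by term:
    ∫_0^3 36*x^4 dx = 8748/5;  ∫_0^3 -48*x^3 dx = -972;  ∫_0^3 52*x^2 dx = 468;
    ∫_0^3 -24*x dx = -108;  ∫_0^3 9 dx = 27.
  Sum: 8748/5 − 972 + 468 − 108 + 27 = 5823/5.
Adding: ||u||_{H^1}^2 = 28851/35 + 5823/5 = 69612/35.


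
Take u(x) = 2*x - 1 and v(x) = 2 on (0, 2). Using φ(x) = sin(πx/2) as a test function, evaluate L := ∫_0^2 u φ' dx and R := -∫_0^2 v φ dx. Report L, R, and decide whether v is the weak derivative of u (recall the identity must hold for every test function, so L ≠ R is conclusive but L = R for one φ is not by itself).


LHS = -8/π, RHS = -8/π. Yes, v = u' weakly.

u(x) = 2*x - 1, classical derivative u'(x) = 2.
φ(x) = sin(πx/2), so φ'(x) = π*cos(π*x/2)/2.
Note φ(0) = φ(2) = 0, so the boundary term u·φ vanishes.
LHS = ∫_0^2 u(x) φ'(x) dx = ∫_0^2 (π*x*cos(π*x/2) - π*cos(π*x/2)/2) dx. Term by term:
  ∫_0^2 -π*cos(π*x/2)/2 dx = 0;  ∫_0^2 π*x*cos(π*x/2) dx = -8/π.
Sum: 0 − 8/π = -8/π.
So LHS = -8/π.
∫_0^2 v(x) φ(x) dx = ∫_0^2 (2*sin(π*x/2)) dx. Term by term:
  ∫_0^2 2*sin(π*x/2) dx = 8/π.
So RHS = -∫_0^2 v(x) φ(x) dx = -8/π.
LHS = RHS, so the identity holds for this test φ.
Moreover u is smooth here and v(x) = u'(x) = 2 pointwise, so the identity holds for every test function. Hence v is the weak derivative of u.


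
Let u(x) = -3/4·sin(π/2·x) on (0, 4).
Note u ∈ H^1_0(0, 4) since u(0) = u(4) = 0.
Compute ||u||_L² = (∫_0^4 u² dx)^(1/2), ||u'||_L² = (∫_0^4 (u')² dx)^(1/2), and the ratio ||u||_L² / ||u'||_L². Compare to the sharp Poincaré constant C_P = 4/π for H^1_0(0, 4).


||u||_L² / ||u'||_L² = 2/π < C_P = 4/π.

u(x) = -3/4·sin(π/2·x), so u'(x) = -3*π*cos(π*x/2)/8.
Writing u(x) = A·sin(kπx/L) with A = -3/4 and k = 2, use ∫_0^L sin²(kπx/L) dx = L/2 and ∫_0^L cos²(kπx/L) dx = L/2.
u² = 9/16·sin²(π/2·x) and (u')² = 9*π^2/64·cos²(π/2·x), and each of sin², cos² integrates to L/2 = 2 over (0, 4).
∫_0^4 u² dx = 9/8, so ||u||_L² = 3*sqrt(2)/4.
∫_0^4 (u')² dx = 9*π^2/32, so ||u'||_L² = 3*sqrt(2)*π/8.
Ratio ||u||_L² / ||u'||_L² = 2/π.
Sharp Poincaré constant on H^1_0(0, 4) is C_P = L/π = 4/π, achieved by sin(π/4·x).
This is the k = 2 harmonic; the ratio L/(kπ) is strictly less than C_P = L/π, consistent with the sharp inequality ||u||_L² ≤ C_P ||u'||_L².


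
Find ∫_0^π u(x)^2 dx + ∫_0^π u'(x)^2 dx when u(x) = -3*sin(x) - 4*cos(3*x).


||u||_{H^1(0,π)}^2 = 89*π

u'(x) = 12*sin(3*x) - 3*cos(x).
Expand u² and (u')² and integrate term by term on (0, π), using: for integers n ≥ 1, ∫_0^π sin²(nx) dx = ∫_0^π cos²(nx) dx = π/2; for n ≠ n', ∫_0^π sin(nx)sin(n'x) dx = ∫_0^π cos(nx)cos(n'x) dx = 0; and by product-to-sum, ∫_0^π sin(nx)cos(n'x) dx = ½∫_0^π [sin((n+n')x) + sin((n−n')x)] dx, which is 0 when n+n' is even and 2n/(n²−n'²) when n+n' is odd (it need not vanish on (0, π)).
  u² squared terms: (-4)²·∫cos(3x)² dx = 16·π/2 = 8*π;  (-3)²·∫sin(x)² dx = 9·π/2 = 9*π/2.
  u² cross terms: 2·(-4)·(-3)·∫cos(3x)·sin(x) dx = 24·(0) = 0.
  So ∫_0^π u² dx = 8*π + 9*π/2 + 0 = 25*π/2.
  (u')² squared terms: (-3)²·∫cos(x)² dx = 9·π/2 = 9*π/2;  (12)²·∫sin(3x)² dx = 144·π/2 = 72*π.
  (u')² cross terms: 2·(-3)·(12)·∫cos(x)·sin(3x) dx = -72·(0) = 0.
  So ∫_0^π (u')² dx = 9*π/2 + 72*π + 0 = 153*π/2.
||u||_{H^1}^2 = (25*π/2) + (153*π/2) = 89*π.


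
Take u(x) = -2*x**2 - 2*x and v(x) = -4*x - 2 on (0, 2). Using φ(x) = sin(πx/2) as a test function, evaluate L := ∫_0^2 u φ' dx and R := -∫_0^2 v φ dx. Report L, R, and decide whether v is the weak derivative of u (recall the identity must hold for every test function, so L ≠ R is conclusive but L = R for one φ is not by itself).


LHS = 24/π, RHS = 24/π. Yes, v = u' weakly.

u(x) = -2*x**2 - 2*x, classical derivative u'(x) = -4*x - 2.
φ(x) = sin(πx/2), so φ'(x) = π*cos(π*x/2)/2.
Note φ(0) = φ(2) = 0, so the boundary term u·φ vanishes.
LHS = ∫_0^2 u(x) φ'(x) dx = ∫_0^2 (-π*x^2*cos(π*x/2) - π*x*cos(π*x/2)) dx. Term by term:
  ∫_0^2 -π*x*cos(π*x/2) dx = 8/π;  ∫_0^2 -π*x^2*cos(π*x/2) dx = 16/π.
Sum: 8/π + 16/π = 24/π.
So LHS = 24/π.
∫_0^2 v(x) φ(x) dx = ∫_0^2 (-4*x*sin(π*x/2) - 2*sin(π*x/2)) dx. Term by term:
  ∫_0^2 -2*sin(π*x/2) dx = -8/π;  ∫_0^2 -4*x*sin(π*x/2) dx = -16/π.
Sum: -8/π − 16/π = -24/π.
So RHS = -∫_0^2 v(x) φ(x) dx = 24/π.
LHS = RHS, so the identity holds for this test φ.
Moreover u is smooth here and v(x) = u'(x) = -4*x - 2 pointwise, so the identity holds for every test function. Hence v is the weak derivative of u.


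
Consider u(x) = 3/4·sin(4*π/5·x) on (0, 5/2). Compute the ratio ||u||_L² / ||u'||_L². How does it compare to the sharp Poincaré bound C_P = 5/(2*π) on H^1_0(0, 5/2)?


||u||_L² / ||u'||_L² = 5/(4*π) < C_P = 5/(2*π).

u(x) = 3/4·sin(4*π/5·x), so u'(x) = 3*π*cos(4*π*x/5)/5.
Writing u(x) = A·sin(kπx/L) with A = 3/4 and k = 2, use ∫_0^L sin²(kπx/L) dx = L/2 and ∫_0^L cos²(kπx/L) dx = L/2.
u² = 9/16·sin²(4*π/5·x) and (u')² = 9*π^2/25·cos²(4*π/5·x), and each of sin², cos² integrates to L/2 = 5/4 over (0, 5/2).
∫_0^5/2 u² dx = 45/64, so ||u||_L² = 3*sqrt(5)/8.
∫_0^5/2 (u')² dx = 9*π^2/20, so ||u'||_L² = 3*sqrt(5)*π/10.
Ratio ||u||_L² / ||u'||_L² = 5/(4*π).
Sharp Poincaré constant on H^1_0(0, 5/2) is C_P = L/π = 5/(2*π), achieved by sin(2*π/5·x).
This is the k = 2 harmonic; the ratio L/(kπ) is strictly less than C_P = L/π, consistent with the sharp inequality ||u||_L² ≤ C_P ||u'||_L².


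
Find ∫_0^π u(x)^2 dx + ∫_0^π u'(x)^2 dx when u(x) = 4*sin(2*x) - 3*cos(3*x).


||u||_{H^1(0,π)}^2 = 192 + 85*π

u'(x) = 9*sin(3*x) + 8*cos(2*x).
Expand u² and (u')² and integrate term by term on (0, π), using: for integers n ≥ 1, ∫_0^π sin²(nx) dx = ∫_0^π cos²(nx) dx = π/2; for n ≠ n', ∫_0^π sin(nx)sin(n'x) dx = ∫_0^π cos(nx)cos(n'x) dx = 0; and by product-to-sum, ∫_0^π sin(nx)cos(n'x) dx = ½∫_0^π [sin((n+n')x) + sin((n−n')x)] dx, which is 0 when n+n' is even and 2n/(n²−n'²) when n+n' is odd (it need not vanish on (0, π)).
  u² squared terms: (-3)²·∫cos(3x)² dx = 9·π/2 = 9*π/2;  (4)²·∫sin(2x)² dx = 16·π/2 = 8*π.
  u² cross terms: 2·(-3)·(4)·∫cos(3x)·sin(2x) dx = -24·(-4/5) = 96/5.
  So ∫_0^π u² dx = 9*π/2 + 8*π + 96/5 = 96/5 + 25*π/2.
  (u')² squared terms: (8)²·∫cos(2x)² dx = 64·π/2 = 32*π;  (9)²·∫sin(3x)² dx = 81·π/2 = 81*π/2.
  (u')² cross terms: 2·(8)·(9)·∫cos(2x)·sin(3x) dx = 144·(6/5) = 864/5.
  So ∫_0^π (u')² dx = 32*π + 81*π/2 + 864/5 = 864/5 + 145*π/2.
||u||_{H^1}^2 = (96/5 + 25*π/2) + (864/5 + 145*π/2) = 192 + 85*π.


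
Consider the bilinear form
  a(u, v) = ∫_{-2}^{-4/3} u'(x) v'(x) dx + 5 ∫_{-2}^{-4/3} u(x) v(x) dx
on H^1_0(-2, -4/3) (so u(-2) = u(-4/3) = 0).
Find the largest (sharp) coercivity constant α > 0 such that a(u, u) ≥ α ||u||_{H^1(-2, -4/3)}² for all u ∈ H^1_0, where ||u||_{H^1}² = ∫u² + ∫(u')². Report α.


α = 1

Coercivity of a(·,·) on H^1_0(-2, -4/3) means a(u, u) ≥ α ||u||_{H^1}² for every u ∈ H^1_0.
The interval has length L = 2/3, and Poincaré/coercivity depend only on L. Here a(u, u) = ∫(u')² + (5)·∫u².
Here c = 5 ≥ 1, so a(u,u) = ∫(u')² + c∫u² ≥ ∫(u')² + ∫u² = ||u||_{H^1}², i.e. α = 1 works. No larger α is possible: a(u,u) ≥ α||u||_{H^1}² means (1−α)∫(u')² ≥ (α−c)∫u², and for the modes u_n = sin(nπ(x−x₀)/L) (x₀ the left endpoint) one has ∫u_n²/∫(u_n')² = (L/(nπ))² → 0, so a(u_n,u_n)/||u_n||_{H^1}² → 1. Hence the optimal constant is α = 1.
Therefore α = 1.


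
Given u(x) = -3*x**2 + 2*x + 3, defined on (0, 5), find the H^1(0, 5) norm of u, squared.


||u||_{H^1}^2 = 13745/3

The H^1 norm (squared) on an interval (0, L) is
  ||u||_{H^1}^2 = ∫_0^L u(x)^2 dx + ∫_0^L u'(x)^2 dx.
Compute u'(x) = 2 - 6*x.
Then u(x)^2 = 9*x**4 - 12*x**3 - 14*x**2 + 12*x + 9 and u'(x)^2 = 36*x**2 - 24*x + 4.
Integrate each monomial from 0 to 5 using ∫_0^5 c·x^n dx = c·5^(n+1)/(n+1):
  ∫_0^5 u(x)^2 dx = ∫_0^5 (9*x^4 - 12*x^3 - 14*x^2 + 12*x + 9) dx. Term by term:
    ∫_0^5 9*x^4 dx = 5625;  ∫_0^5 -12*x^3 dx = -1875;  ∫_0^5 -14*x^2 dx = -1750/3;
    ∫_0^5 12*x dx = 150;  ∫_0^5 9 dx = 45.
  Sum: 5625 − 1875 − 1750/3 + 150 + 45 = 10085/3.
  ∫_0^5 u'(x)^2 dx = ∫_0^5 (36*x^2 - 24*x + 4) dx. Term by term:
    ∫_0^5 36*x^2 dx = 1500;  ∫_0^5 -24*x dx = -300;  ∫_0^5 4 dx = 20.
  Sum: 1500 − 300 + 20 = 1220.
Adding: ||u||_{H^1}^2 = 10085/3 + 1220 = 13745/3.


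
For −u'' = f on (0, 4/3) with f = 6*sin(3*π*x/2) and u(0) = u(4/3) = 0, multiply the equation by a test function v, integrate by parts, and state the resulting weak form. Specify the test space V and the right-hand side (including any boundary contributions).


V = H^1_0(0, 4/3) (so v(0) = v(4/3) = 0); weak form: ∫_0^4/3 u'v' dx = ∫_0^4/3 (6*sin(3*π*x/2)) v dx for all v ∈ V.

Multiply both sides by a test function v and integrate from 0 to 4/3:
  ∫_0^4/3 −u''(x) v(x) dx = ∫_0^4/3 f(x) v(x) dx.
Integrate the LHS by parts once:
  ∫_0^4/3 −u'' v dx = −[u'(x) v(x)]_0^4/3 + ∫_0^4/3 u'(x) v'(x) dx.
Thus ∫_0^4/3 u'(x) v'(x) dx = ∫_0^4/3 f(x) v(x) dx + [u'(x) v(x)]_0^4/3.
Choose V so that boundary terms are either known or forced to vanish.
u is Dirichlet: u(0) = u(4/3) = 0. Let V = H^1_0(0, 4/3); then v(0) = v(4/3) = 0, and [u' v]_0^4/3 = 0.
Weak formulation: find u (satisfying any essential BC) such that ∫_0^4/3 u'(x) v'(x) dx = ∫_0^4/3 f v dx for all v ∈ V.
Substituting f(x) = 6*sin(3*π*x/2), the right-hand side is ∫_0^4/3 (6*sin(3*π*x/2)) v dx.


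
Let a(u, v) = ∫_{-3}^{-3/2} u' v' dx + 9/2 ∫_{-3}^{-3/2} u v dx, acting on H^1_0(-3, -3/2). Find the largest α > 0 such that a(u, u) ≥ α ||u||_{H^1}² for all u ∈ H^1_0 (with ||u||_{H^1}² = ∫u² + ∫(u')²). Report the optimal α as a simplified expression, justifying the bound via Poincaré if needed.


α = 1

Coercivity of a(·,·) on H^1_0(-3, -3/2) means a(u, u) ≥ α ||u||_{H^1}² for every u ∈ H^1_0.
The interval has length L = 3/2, and Poincaré/coercivity depend only on L. Here a(u, u) = ∫(u')² + (9/2)·∫u².
Here c = 9/2 ≥ 1, so a(u,u) = ∫(u')² + c∫u² ≥ ∫(u')² + ∫u² = ||u||_{H^1}², i.e. α = 1 works. No larger α is possible: a(u,u) ≥ α||u||_{H^1}² means (1−α)∫(u')² ≥ (α−c)∫u², and for the modes u_n = sin(nπ(x−x₀)/L) (x₀ the left endpoint) one has ∫u_n²/∫(u_n')² = (L/(nπ))² → 0, so a(u_n,u_n)/||u_n||_{H^1}² → 1. Hence the optimal constant is α = 1.
Therefore α = 1.


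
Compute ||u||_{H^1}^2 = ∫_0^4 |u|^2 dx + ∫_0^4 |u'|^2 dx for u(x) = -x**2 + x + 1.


||u||_{H^1}^2 = 664/5

The H^1 norm (squared) on an interval (0, L) is
  ||u||_{H^1}^2 = ∫_0^L u(x)^2 dx + ∫_0^L u'(x)^2 dx.
Compute u'(x) = 1 - 2*x.
Then u(x)^2 = x**4 - 2*x**3 - x**2 + 2*x + 1 and u'(x)^2 = 4*x**2 - 4*x + 1.
Integrate each monomial from 0 to 4 using ∫_0^4 c·x^n dx = c·4^(n+1)/(n+1):
  ∫_0^4 u(x)^2 dx = ∫_0^4 (x^4 - 2*x^3 - x^2 + 2*x + 1) dx. Term by term:
    ∫_0^4 x^4 dx = 1024/5;  ∫_0^4 -2*x^3 dx = -128;  ∫_0^4 -x^2 dx = -64/3;
    ∫_0^4 2*x dx = 16;  ∫_0^4 1 dx = 4.
  Sum: 1024/5 − 128 − 64/3 + 16 + 4 = 1132/15.
  ∫_0^4 u'(x)^2 dx = ∫_0^4 (4*x^2 - 4*x + 1) dx. Term by term:
    ∫_0^4 4*x^2 dx = 256/3;  ∫_0^4 -4*x dx = -32;  ∫_0^4 1 dx = 4.
  Sum: 256/3 − 32 + 4 = 172/3.
Adding: ||u||_{H^1}^2 = 1132/15 + 172/3 = 664/5.


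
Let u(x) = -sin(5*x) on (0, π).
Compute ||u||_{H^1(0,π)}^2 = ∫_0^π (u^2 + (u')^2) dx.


||u||_{H^1(0,π)}^2 = 13*π

u'(x) = -5*cos(5*x).
Expand u² and (u')² and integrate term by term on (0, π), using: for integers n ≥ 1, ∫_0^π sin²(nx) dx = ∫_0^π cos²(nx) dx = π/2; for n ≠ n', ∫_0^π sin(nx)sin(n'x) dx = ∫_0^π cos(nx)cos(n'x) dx = 0; and by product-to-sum, ∫_0^π sin(nx)cos(n'x) dx = ½∫_0^π [sin((n+n')x) + sin((n−n')x)] dx, which is 0 when n+n' is even and 2n/(n²−n'²) when n+n' is odd (it need not vanish on (0, π)).
  u² squared terms: (-1)²·∫sin(5x)² dx = 1·π/2 = π/2.
  So ∫_0^π u² dx = π/2.
  (u')² squared terms: (-5)²·∫cos(5x)² dx = 25·π/2 = 25*π/2.
  So ∫_0^π (u')² dx = 25*π/2.
||u||_{H^1}^2 = (π/2) + (25*π/2) = 13*π.


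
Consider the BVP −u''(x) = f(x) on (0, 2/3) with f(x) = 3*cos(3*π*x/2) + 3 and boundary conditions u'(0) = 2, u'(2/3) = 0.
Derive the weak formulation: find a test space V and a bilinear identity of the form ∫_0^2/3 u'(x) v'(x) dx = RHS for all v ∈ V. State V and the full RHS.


V = H^1(0, 2/3) (v unrestricted at boundary; u is determined up to an additive constant); weak form: ∫_0^2/3 u'v' dx = ∫_0^2/3 (3*cos(3*π*x/2) + 3) v dx − 2·v(0) for all v ∈ V.

Multiply both sides by a test function v and integrate from 0 to 2/3:
  ∫_0^2/3 −u''(x) v(x) dx = ∫_0^2/3 f(x) v(x) dx.
Integrate the LHS by parts once:
  ∫_0^2/3 −u'' v dx = −[u'(x) v(x)]_0^2/3 + ∫_0^2/3 u'(x) v'(x) dx.
Thus ∫_0^2/3 u'(x) v'(x) dx = ∫_0^2/3 f(x) v(x) dx + [u'(x) v(x)]_0^2/3.
Choose V so that boundary terms are either known or forced to vanish.
u has inhomogeneous Neumann u'(0) = 2, u'(2/3) = 0. [u' v]_0^2/3 = (0)·v(2/3) − (2)·v(0) = − 2·v(0). Take V = H^1(0, 2/3); boundary term becomes part of RHS.
Weak formulation: find u (satisfying any essential BC) such that ∫_0^2/3 u'(x) v'(x) dx = ∫_0^2/3 f v dx − 2·v(0) for all v ∈ V (Neumann data are natural BCs: they enter the RHS as boundary terms).
Substituting f(x) = 3*cos(3*π*x/2) + 3, the right-hand side is ∫_0^2/3 (3*cos(3*π*x/2) + 3) v dx − 2·v(0).
Compatibility check (pure Neumann): taking v ≡ 1 ∈ V gives 0 = ∫_0^2/3 f dx + (0) − (2), i.e. ∫_0^2/3 f dx must equal u'(0) − u'(2/3) = 2. Indeed ∫_0^2/3 (3*cos(3*π*x/2) + 3) dx = 2, so the data are compatible. The solution is then unique only up to an additive constant (fix it e.g. by requiring ∫_0^2/3 u dx = 0).


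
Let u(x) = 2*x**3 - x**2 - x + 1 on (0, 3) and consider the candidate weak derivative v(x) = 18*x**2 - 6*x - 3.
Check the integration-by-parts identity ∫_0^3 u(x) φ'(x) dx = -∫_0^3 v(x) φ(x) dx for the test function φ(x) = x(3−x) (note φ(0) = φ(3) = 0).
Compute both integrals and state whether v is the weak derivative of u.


LHS = -549/10, RHS = -1647/10. No, v is not the weak derivative of u.

u(x) = 2*x**3 - x**2 - x + 1, classical derivative u'(x) = 6*x**2 - 2*x - 1.
φ(x) = x(3−x), so φ'(x) = 3 - 2*x.
Note φ(0) = φ(3) = 0, so the boundary term u·φ vanishes.
LHS = ∫_0^3 u(x) φ'(x) dx = ∫_0^3 (-4*x^4 + 8*x^3 - x^2 - 5*x + 3) dx. Term by term:
  ∫_0^3 -4*x^4 dx = -972/5;  ∫_0^3 8*x^3 dx = 162;  ∫_0^3 -x^2 dx = -9;
  ∫_0^3 -5*x dx = -45/2;  ∫_0^3 3 dx = 9.
Sum: -972/5 + 162 − 9 − 45/2 + 9 = -549/10.
So LHS = -549/10.
∫_0^3 v(x) φ(x) dx = ∫_0^3 (-18*x^4 + 60*x^3 - 15*x^2 - 9*x) dx. Term by term:
  ∫_0^3 -18*x^4 dx = -4374/5;  ∫_0^3 60*x^3 dx = 1215;  ∫_0^3 -15*x^2 dx = -135;
  ∫_0^3 -9*x dx = -81/2.
Sum: -4374/5 + 1215 − 135 − 81/2 = 1647/10.
So RHS = -∫_0^3 v(x) φ(x) dx = -1647/10.
LHS − RHS = 549/5 ≠ 0, so the identity fails.
(For a valid weak derivative the identity must hold for EVERY test function, in particular this one. The failure shows v is NOT the weak derivative of u.)
Correct weak derivative would be u'(x) = 6*x**2 - 2*x - 1.


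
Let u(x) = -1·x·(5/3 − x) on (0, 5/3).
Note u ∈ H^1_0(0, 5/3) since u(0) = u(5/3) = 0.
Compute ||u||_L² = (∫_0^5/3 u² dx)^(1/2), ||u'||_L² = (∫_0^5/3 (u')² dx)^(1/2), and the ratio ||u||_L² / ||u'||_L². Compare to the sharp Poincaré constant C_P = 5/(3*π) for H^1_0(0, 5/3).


||u||_L² / ||u'||_L² = sqrt(10)/6 < C_P = 5/(3*π).

u(x) = -1·x·(5/3 − x), so u'(x) = 2*x - 5/3.
u(x) = -1·x·(5/3 − x) vanishes at x = 0 and x = 5/3, so u ∈ H^1_0(0, 5/3). Differentiate via the product rule and integrate the resulting polynomials term by term.
  ∫_0^5/3 u² dx = ∫_0^5/3 (x^4 - 10*x^3/3 + 25*x^2/9) dx. Term by term:
    ∫_0^5/3 x^4 dx = 625/243;  ∫_0^5/3 -10*x^3/3 dx = -3125/486;  ∫_0^5/3 25*x^2/9 dx = 3125/729.
  Sum: 625/243 − 3125/486 + 3125/729 = 625/1458.
  ∫_0^5/3 (u')² dx = ∫_0^5/3 (4*x^2 - 20*x/3 + 25/9) dx. Term by term:
    ∫_0^5/3 4*x^2 dx = 500/81;  ∫_0^5/3 -20*x/3 dx = -250/27;  ∫_0^5/3 25/9 dx = 125/27.
  Sum: 500/81 − 250/27 + 125/27 = 125/81.
∫_0^5/3 u² dx = 625/1458, so ||u||_L² = 25*sqrt(2)/54.
∫_0^5/3 (u')² dx = 125/81, so ||u'||_L² = 5*sqrt(5)/9.
Ratio ||u||_L² / ||u'||_L² = sqrt(10)/6.
Sharp Poincaré constant on H^1_0(0, 5/3) is C_P = L/π = 5/(3*π), achieved by sin(3*π/5·x).
A polynomial bump cannot attain the sharp Poincaré constant (only the first sine eigenfunction does), so the ratio is strictly less than C_P, consistent with ||u||_L² ≤ C_P ||u'||_L².


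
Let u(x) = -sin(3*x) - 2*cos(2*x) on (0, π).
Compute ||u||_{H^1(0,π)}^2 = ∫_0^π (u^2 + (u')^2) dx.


||u||_{H^1(0,π)}^2 = 24 + 15*π

u'(x) = 4*sin(2*x) - 3*cos(3*x).
Expand u² and (u')² and integrate term by term on (0, π), using: for integers n ≥ 1, ∫_0^π sin²(nx) dx = ∫_0^π cos²(nx) dx = π/2; for n ≠ n', ∫_0^π sin(nx)sin(n'x) dx = ∫_0^π cos(nx)cos(n'x) dx = 0; and by product-to-sum, ∫_0^π sin(nx)cos(n'x) dx = ½∫_0^π [sin((n+n')x) + sin((n−n')x)] dx, which is 0 when n+n' is even and 2n/(n²−n'²) when n+n' is odd (it need not vanish on (0, π)).
  u² squared terms: (-1)²·∫sin(3x)² dx = 1·π/2 = π/2;  (-2)²·∫cos(2x)² dx = 4·π/2 = 2*π.
  u² cross terms: 2·(-1)·(-2)·∫sin(3x)·cos(2x) dx = 4·(6/5) = 24/5.
  So ∫_0^π u² dx = π/2 + 2*π + 24/5 = 24/5 + 5*π/2.
  (u')² squared terms: (-3)²·∫cos(3x)² dx = 9·π/2 = 9*π/2;  (4)²·∫sin(2x)² dx = 16·π/2 = 8*π.
  (u')² cross terms: 2·(-3)·(4)·∫cos(3x)·sin(2x) dx = -24·(-4/5) = 96/5.
  So ∫_0^π (u')² dx = 9*π/2 + 8*π + 96/5 = 96/5 + 25*π/2.
||u||_{H^1}^2 = (24/5 + 5*π/2) + (96/5 + 25*π/2) = 24 + 15*π.


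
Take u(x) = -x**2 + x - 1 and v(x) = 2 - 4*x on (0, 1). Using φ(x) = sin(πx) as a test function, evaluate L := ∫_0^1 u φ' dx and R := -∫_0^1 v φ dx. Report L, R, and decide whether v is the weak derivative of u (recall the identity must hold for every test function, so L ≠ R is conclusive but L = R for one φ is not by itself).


LHS = 0, RHS = 0. No, v is not the weak derivative of u.

u(x) = -x**2 + x - 1, classical derivative u'(x) = 1 - 2*x.
φ(x) = sin(πx), so φ'(x) = π*cos(π*x).
Note φ(0) = φ(1) = 0, so the boundary term u·φ vanishes.
LHS = ∫_0^1 u(x) φ'(x) dx = ∫_0^1 (-π*x^2*cos(π*x) + π*x*cos(π*x) - π*cos(π*x)) dx. Term by term:
  ∫_0^1 -π*cos(π*x) dx = 0;  ∫_0^1 π*x*cos(π*x) dx = -2/π;  ∫_0^1 -π*x^2*cos(π*x) dx = 2/π.
Sum: 0 − 2/π + 2/π = 0.
So LHS = 0.
∫_0^1 v(x) φ(x) dx = ∫_0^1 (-4*x*sin(π*x) + 2*sin(π*x)) dx. Term by term:
  ∫_0^1 2*sin(π*x) dx = 4/π;  ∫_0^1 -4*x*sin(π*x) dx = -4/π.
Sum: 4/π − 4/π = 0.
So RHS = -∫_0^1 v(x) φ(x) dx = 0.
LHS = RHS, so the identity holds for this particular φ. But this is necessary, not sufficient: a weak derivative must satisfy the identity for EVERY test function in C_c^∞(0, 1).
Here u is smooth, so its weak derivative equals its classical derivative u'(x) = 1 - 2*x. Since v(x) = 2 - 4*x ≠ u'(x), v is NOT the weak derivative of u — the agreement for this single φ is a coincidence (the difference v − u' happens to be L²-orthogonal to this φ).


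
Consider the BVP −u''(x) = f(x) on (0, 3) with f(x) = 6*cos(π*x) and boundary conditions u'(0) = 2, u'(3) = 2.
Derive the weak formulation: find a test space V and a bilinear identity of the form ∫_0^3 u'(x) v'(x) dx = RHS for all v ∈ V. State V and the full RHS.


V = H^1(0, 3) (v unrestricted at boundary; u is determined up to an additive constant); weak form: ∫_0^3 u'v' dx = ∫_0^3 (6*cos(π*x)) v dx + 2·v(3) − 2·v(0) for all v ∈ V.

Multiply both sides by a test function v and integrate from 0 to 3:
  ∫_0^3 −u''(x) v(x) dx = ∫_0^3 f(x) v(x) dx.
Integrate the LHS by parts once:
  ∫_0^3 −u'' v dx = −[u'(x) v(x)]_0^3 + ∫_0^3 u'(x) v'(x) dx.
Thus ∫_0^3 u'(x) v'(x) dx = ∫_0^3 f(x) v(x) dx + [u'(x) v(x)]_0^3.
Choose V so that boundary terms are either known or forced to vanish.
u has inhomogeneous Neumann u'(0) = 2, u'(3) = 2. [u' v]_0^3 = (2)·v(3) − (2)·v(0) = 2·v(3) − 2·v(0). Take V = H^1(0, 3); boundary term becomes part of RHS.
Weak formulation: find u (satisfying any essential BC) such that ∫_0^3 u'(x) v'(x) dx = ∫_0^3 f v dx + 2·v(3) − 2·v(0) for all v ∈ V (Neumann data are natural BCs: they enter the RHS as boundary terms).
Substituting f(x) = 6*cos(π*x), the right-hand side is ∫_0^3 (6*cos(π*x)) v dx + 2·v(3) − 2·v(0).
Compatibility check (pure Neumann): taking v ≡ 1 ∈ V gives 0 = ∫_0^3 f dx + (2) − (2), i.e. ∫_0^3 f dx must equal u'(0) − u'(3) = 0. Indeed ∫_0^3 (6*cos(π*x)) dx = 0, so the data are compatible. The solution is then unique only up to an additive constant (fix it e.g. by requiring ∫_0^3 u dx = 0).


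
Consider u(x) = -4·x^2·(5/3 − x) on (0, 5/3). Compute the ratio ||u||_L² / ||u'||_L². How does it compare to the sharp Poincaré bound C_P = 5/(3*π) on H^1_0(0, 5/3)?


||u||_L² / ||u'||_L² = 5*sqrt(14)/42 < C_P = 5/(3*π).

u(x) = -4·x^2·(5/3 − x), so u'(x) = 4*x*(9*x - 10)/3.
u(x) = -4·x^2·(5/3 − x) vanishes at x = 0 and x = 5/3, so u ∈ H^1_0(0, 5/3). Differentiate via the product rule and integrate the resulting polynomials term by term.
  ∫_0^5/3 u² dx = ∫_0^5/3 (16*x^6 - 160*x^5/3 + 400*x^4/9) dx. Term by term:
    ∫_0^5/3 16*x^6 dx = 1250000/15309;  ∫_0^5/3 -160*x^5/3 dx = -1250000/6561;  ∫_0^5/3 400*x^4/9 dx = 250000/2187.
  Sum: 1250000/15309 − 1250000/6561 + 250000/2187 = 250000/45927.
  ∫_0^5/3 (u')² dx = ∫_0^5/3 (144*x^4 - 320*x^3 + 1600*x^2/9) dx. Term by term:
    ∫_0^5/3 144*x^4 dx = 10000/27;  ∫_0^5/3 -320*x^3 dx = -50000/81;  ∫_0^5/3 1600*x^2/9 dx = 200000/729.
  Sum: 10000/27 − 50000/81 + 200000/729 = 20000/729.
∫_0^5/3 u² dx = 250000/45927, so ||u||_L² = 500*sqrt(7)/567.
∫_0^5/3 (u')² dx = 20000/729, so ||u'||_L² = 100*sqrt(2)/27.
Ratio ||u||_L² / ||u'||_L² = 5*sqrt(14)/42.
Sharp Poincaré constant on H^1_0(0, 5/3) is C_P = L/π = 5/(3*π), achieved by sin(3*π/5·x).
A polynomial bump cannot attain the sharp Poincaré constant (only the first sine eigenfunction does), so the ratio is strictly less than C_P, consistent with ||u||_L² ≤ C_P ||u'||_L².


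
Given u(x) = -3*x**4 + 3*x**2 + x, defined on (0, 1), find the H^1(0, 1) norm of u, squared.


||u||_{H^1}^2 = 35/6

The H^1 norm (squared) on an interval (0, L) is
  ||u||_{H^1}^2 = ∫_0^L u(x)^2 dx + ∫_0^L u'(x)^2 dx.
Compute u'(x) = -12*x**3 + 6*x + 1.
Then u(x)^2 = 9*x**8 - 18*x**6 - 6*x**5 + 9*x**4 + 6*x**3 + x**2 and u'(x)^2 = 144*x**6 - 144*x**4 - 24*x**3 + 36*x**2 + 12*x + 1.
Integrate each monomial from 0 to 1 using ∫_0^1 c·x^n dx = c·1^(n+1)/(n+1):
  ∫_0^1 u(x)^2 dx = ∫_0^1 (9*x^8 - 18*x^6 - 6*x^5 + 9*x^4 + 6*x^3 + x^2) dx. Term by term:
    ∫_0^1 9*x^8 dx = 1;  ∫_0^1 -18*x^6 dx = -18/7;  ∫_0^1 -6*x^5 dx = -1;
    ∫_0^1 9*x^4 dx = 9/5;  ∫_0^1 6*x^3 dx = 3/2;  ∫_0^1 x^2 dx = 1/3.
  Sum: 1 − 18/7 − 1 + 9/5 + 3/2 + 1/3 = 223/210.
  ∫_0^1 u'(x)^2 dx = ∫_0^1 (144*x^6 - 144*x^4 - 24*x^3 + 36*x^2 + 12*x + 1) dx. Term by term:
    ∫_0^1 144*x^6 dx = 144/7;  ∫_0^1 -144*x^4 dx = -144/5;  ∫_0^1 -24*x^3 dx = -6;
    ∫_0^1 36*x^2 dx = 12;  ∫_0^1 12*x dx = 6;  ∫_0^1 1 dx = 1.
  Sum: 144/7 − 144/5 − 6 + 12 + 6 + 1 = 167/35.
Adding: ||u||_{H^1}^2 = 223/210 + 167/35 = 35/6.


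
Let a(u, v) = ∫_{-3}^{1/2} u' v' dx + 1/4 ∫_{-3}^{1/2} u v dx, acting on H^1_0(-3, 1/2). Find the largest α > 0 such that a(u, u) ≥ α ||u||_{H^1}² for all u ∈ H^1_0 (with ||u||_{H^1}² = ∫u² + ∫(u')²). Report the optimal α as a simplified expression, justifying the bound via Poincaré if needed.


α = (49 + 16*π^2)/(4*(4*π^2 + 49))

Coercivity of a(·,·) on H^1_0(-3, 1/2) means a(u, u) ≥ α ||u||_{H^1}² for every u ∈ H^1_0.
The interval has length L = 7/2, and Poincaré/coercivity depend only on L. Here a(u, u) = ∫(u')² + (1/4)·∫u².
Here 0 < c = 1/4 < 1. The condition a(u,u) ≥ α||u||_{H^1}² reads (1−α)∫(u')² ≥ (α−c)∫u². Any admissible α is ≤ 1 (rapidly oscillating u have ∫u²/∫(u')² → 0), and α = 1 would force 0 ≥ (1−c)∫u², impossible since c < 1; so 1−α > 0. By the sharp Poincaré inequality on H^1_0 of an interval of length L, ∫(u')² ≥ (π/L)²∫u² with equality for the first sine mode sin(π(x−x₀)/L) (x₀ the left endpoint), so the inequality holds for all u iff (1−α)(π/L)² ≥ α − c, i.e. α ≤ ((π/L)² + c)/((π/L)² + 1) = (1 + c(L/π)²)/(1 + (L/π)²). With (π/L)² = 4*π^2/49 and c = 1/4, the largest admissible constant is α = ((π/L)² + c)/((π/L)² + 1).
Simplifying, α = (49 + 16*π^2)/(4*(4*π^2 + 49)).


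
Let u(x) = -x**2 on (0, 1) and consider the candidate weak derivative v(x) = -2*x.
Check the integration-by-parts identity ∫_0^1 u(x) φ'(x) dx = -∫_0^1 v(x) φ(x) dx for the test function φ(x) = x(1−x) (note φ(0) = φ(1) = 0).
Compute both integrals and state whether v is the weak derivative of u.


LHS = 1/6, RHS = 1/6. Yes, v = u' weakly.

u(x) = -x**2, classical derivative u'(x) = -2*x.
φ(x) = x(1−x), so φ'(x) = 1 - 2*x.
Note φ(0) = φ(1) = 0, so the boundary term u·φ vanishes.
LHS = ∫_0^1 u(x) φ'(x) dx = ∫_0^1 (2*x^3 - x^2) dx. Term by term:
  ∫_0^1 2*x^3 dx = 1/2;  ∫_0^1 -x^2 dx = -1/3.
Sum: 1/2 − 1/3 = 1/6.
So LHS = 1/6.
∫_0^1 v(x) φ(x) dx = ∫_0^1 (2*x^3 - 2*x^2) dx. Term by term:
  ∫_0^1 2*x^3 dx = 1/2;  ∫_0^1 -2*x^2 dx = -2/3.
Sum: 1/2 − 2/3 = -1/6.
So RHS = -∫_0^1 v(x) φ(x) dx = 1/6.
LHS = RHS, so the identity holds for this test φ.
Moreover u is smooth here and v(x) = u'(x) = -2*x pointwise, so the identity holds for every test function. Hence v is the weak derivative of u.


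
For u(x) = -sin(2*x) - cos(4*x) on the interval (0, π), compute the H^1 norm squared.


||u||_{H^1(0,π)}^2 = 11*π

u'(x) = 4*sin(4*x) - 2*cos(2*x).
Expand u² and (u')² and integrate term by term on (0, π), using: for integers n ≥ 1, ∫_0^π sin²(nx) dx = ∫_0^π cos²(nx) dx = π/2; for n ≠ n', ∫_0^π sin(nx)sin(n'x) dx = ∫_0^π cos(nx)cos(n'x) dx = 0; and by product-to-sum, ∫_0^π sin(nx)cos(n'x) dx = ½∫_0^π [sin((n+n')x) + sin((n−n')x)] dx, which is 0 when n+n' is even and 2n/(n²−n'²) when n+n' is odd (it need not vanish on (0, π)).
  u² squared terms: (-1)²·∫cos(4x)² dx = 1·π/2 = π/2;  (-1)²·∫sin(2x)² dx = 1·π/2 = π/2.
  u² cross terms: 2·(-1)·(-1)·∫cos(4x)·sin(2x) dx = 2·(0) = 0.
  So ∫_0^π u² dx = π/2 + π/2 + 0 = π.
  (u')² squared terms: (-2)²·∫cos(2x)² dx = 4·π/2 = 2*π;  (4)²·∫sin(4x)² dx = 16·π/2 = 8*π.
  (u')² cross terms: 2·(-2)·(4)·∫cos(2x)·sin(4x) dx = -16·(0) = 0.
  So ∫_0^π (u')² dx = 2*π + 8*π + 0 = 10*π.
||u||_{H^1}^2 = (π) + (10*π) = 11*π.
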